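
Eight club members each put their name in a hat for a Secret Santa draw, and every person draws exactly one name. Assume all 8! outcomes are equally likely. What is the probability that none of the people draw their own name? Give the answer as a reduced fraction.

Favorable outcomes: !8 = 14833.
Total outcomes: 8! = 40320.
Probability = 14833/40320 = 2119/5760.

2119/5760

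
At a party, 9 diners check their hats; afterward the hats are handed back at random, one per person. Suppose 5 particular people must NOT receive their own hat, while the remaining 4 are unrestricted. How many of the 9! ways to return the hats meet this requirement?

205056

Inclusion-exclusion on the 5 forbidden self-matches:
Σ_{j=0}^{5} (-1)^j C(5,j)(9-j)!
= C(5,0)·9! - C(5,1)·8! + C(5,2)·7! - C(5,3)·6! + C(5,4)·5! - C(5,5)·4!
= 362880 - 201600 + 50400 - 7200 + 600 - 24
= 205056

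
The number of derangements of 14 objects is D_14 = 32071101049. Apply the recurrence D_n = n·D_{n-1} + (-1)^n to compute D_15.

D_15 = 15·32071101049 - 1 = 481066515734.

481066515734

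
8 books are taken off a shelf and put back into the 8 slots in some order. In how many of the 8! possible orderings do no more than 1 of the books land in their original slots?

# with exactly i fixed is C(8,i)·!(8-i); sum over i=0..1:
  i=0: C(8,0)·!8 = 1·14833 = 14833
  i=1: C(8,1)·!7 = 8·1854 = 14832
Total = 29665.

29665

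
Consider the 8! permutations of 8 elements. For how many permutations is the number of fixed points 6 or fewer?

40319

Sum C(8,i)·!(8-i) for i = 0..6:
  i=0: C(8,0)·!8 = 1·14833 = 14833
  i=1: C(8,1)·!7 = 8·1854 = 14832
  i=2: C(8,2)·!6 = 28·265 = 7420
  i=3: C(8,3)·!5 = 56·44 = 2464
  i=4: C(8,4)·!4 = 70·9 = 630
  i=5: C(8,5)·!3 = 56·2 = 112
  i=6: C(8,6)·!2 = 28·1 = 28
Total = 40319.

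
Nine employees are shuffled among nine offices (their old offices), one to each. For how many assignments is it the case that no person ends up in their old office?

133496

Recurrence: !9 = 9·!8 + (-1)^9.
!9 = 9·14833 - 1 = 133496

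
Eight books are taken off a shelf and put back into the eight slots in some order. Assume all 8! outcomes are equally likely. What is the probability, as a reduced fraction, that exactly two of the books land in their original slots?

53/288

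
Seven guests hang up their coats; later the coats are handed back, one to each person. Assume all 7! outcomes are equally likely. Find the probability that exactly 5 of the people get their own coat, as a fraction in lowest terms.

1/240

Favorable outcomes: C(7,5)·!2 = 21·1 = 21.
Total outcomes: 7! = 5040.
Probability = 21/5040 = 1/240.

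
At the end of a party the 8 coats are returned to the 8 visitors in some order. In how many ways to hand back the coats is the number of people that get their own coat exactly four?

630

Pick the 4 fixed positions: C(8,4) = 70 ways.
The remaining 4 must be deranged: !4 = 9.
Total: 70 × 9 = 630.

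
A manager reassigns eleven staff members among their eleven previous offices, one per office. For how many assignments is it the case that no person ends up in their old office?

14684570

By inclusion-exclusion, !11 = Σ (-1)^k · 11!/k! for k=0..11
= 11! - 11!/1! + 11!/2! - 11!/3! + 11!/4! - 11!/5! + 11!/6! - 11!/7! + 11!/8! - 11!/9! + 11!/10! - 11!/11!
= 39916800 - 39916800 + 19958400 - 6652800 + 1663200 - 332640 + 55440 - 7920 + 990 - 110 + 11 - 1
= 14684570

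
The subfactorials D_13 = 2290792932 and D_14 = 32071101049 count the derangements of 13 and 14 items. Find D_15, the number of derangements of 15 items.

481066515734

D_15 = (15-1)·(D_14 + D_13) = 14·(32071101049 + 2290792932) = 14·34361893981 = 481066515734.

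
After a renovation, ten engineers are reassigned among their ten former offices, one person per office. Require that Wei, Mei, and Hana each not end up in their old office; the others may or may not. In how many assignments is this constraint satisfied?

Inclusion-exclusion on the 3 forbidden self-matches:
Σ_{j=0}^{3} (-1)^j C(3,j)(10-j)!
= C(3,0)·10! - C(3,1)·9! + C(3,2)·8! - C(3,3)·7!
= 3628800 - 1088640 + 120960 - 5040
= 2656080

2656080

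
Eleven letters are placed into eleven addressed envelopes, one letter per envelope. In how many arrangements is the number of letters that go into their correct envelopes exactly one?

Choose which one of the 11 is fixed: C(11,1) = 11.
The other 10 form a derangement: !10 = 1334961.
Total: 11 × 1334961 = 14684571.

14684571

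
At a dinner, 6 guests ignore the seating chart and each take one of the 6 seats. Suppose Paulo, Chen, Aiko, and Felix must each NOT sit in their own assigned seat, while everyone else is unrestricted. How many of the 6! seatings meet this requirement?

Inclusion-exclusion on the 4 forbidden self-matches:
Σ_{j=0}^{4} (-1)^j C(4,j)(6-j)!
= C(4,0)·6! - C(4,1)·5! + C(4,2)·4! - C(4,3)·3! + C(4,4)·2!
= 720 - 480 + 144 - 24 + 2
= 362

362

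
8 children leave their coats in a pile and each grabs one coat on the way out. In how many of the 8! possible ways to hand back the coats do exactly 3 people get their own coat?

2464

Pick the 3 fixed positions: C(8,3) = 56 ways.
The remaining 5 must be deranged: !5 = 44.
Total: 56 × 44 = 2464.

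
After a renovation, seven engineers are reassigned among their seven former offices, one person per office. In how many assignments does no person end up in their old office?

Use !n = (n-1)(!(n-1) + !(n-2)).
!7 = 6·(265 + 44) = 6·309 = 1854

1854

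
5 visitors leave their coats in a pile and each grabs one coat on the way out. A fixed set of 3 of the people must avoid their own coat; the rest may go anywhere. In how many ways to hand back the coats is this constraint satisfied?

64

Let A_j be the event that the j-th constrained one is fixed. By inclusion-exclusion over the 3 events:
Σ_{j=0}^{3} (-1)^j C(3,j)(5-j)!
= C(3,0)·5! - C(3,1)·4! + C(3,2)·3! - C(3,3)·2!
= 120 - 72 + 18 - 2
= 64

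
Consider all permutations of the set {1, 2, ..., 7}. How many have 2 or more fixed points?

1331

# with exactly i fixed is C(7,i)·!(7-i); sum over i=2..7:
  i=2: C(7,2)·!5 = 21·44 = 924
  i=3: C(7,3)·!4 = 35·9 = 315
  i=4: C(7,4)·!3 = 35·2 = 70
  i=5: C(7,5)·!2 = 21·1 = 21
  i=6: C(7,6)·!1 = 7·0 = 0
  i=7: C(7,7)·!0 = 1·1 = 1
Total = 1331.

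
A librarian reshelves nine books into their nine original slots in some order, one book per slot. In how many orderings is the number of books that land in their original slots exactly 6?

Choose which 6 of the 9 are fixed: C(9,6) = 84.
The other 3 form a derangement: !3 = 2.
Total: 84 × 2 = 168.

168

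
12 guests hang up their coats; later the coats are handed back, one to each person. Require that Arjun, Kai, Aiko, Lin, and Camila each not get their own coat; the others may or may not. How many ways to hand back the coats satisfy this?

Let A_j be the event that the j-th constrained one is fixed. By inclusion-exclusion over the 5 events:
Σ_{j=0}^{5} (-1)^j C(5,j)(12-j)!
= C(5,0)·12! - C(5,1)·11! + C(5,2)·10! - C(5,3)·9! + C(5,4)·8! - C(5,5)·7!
= 479001600 - 199584000 + 36288000 - 3628800 + 201600 - 5040
= 312273360

312273360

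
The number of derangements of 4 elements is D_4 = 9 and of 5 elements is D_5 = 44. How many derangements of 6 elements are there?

265

D_6 = (6-1)·(D_5 + D_4) = 5·(44 + 9) = 5·53 = 265.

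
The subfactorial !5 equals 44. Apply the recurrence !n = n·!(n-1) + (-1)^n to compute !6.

265

!6 = 6·44 + 1 = 265.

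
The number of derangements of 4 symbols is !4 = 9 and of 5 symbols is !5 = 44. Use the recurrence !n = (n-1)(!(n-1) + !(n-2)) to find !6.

265

!6 = (6-1)·(!5 + !4) = 5·(44 + 9) = 5·53 = 265.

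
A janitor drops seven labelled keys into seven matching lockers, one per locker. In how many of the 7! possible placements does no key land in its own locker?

1854

!7 is the nearest integer to 7!/e.
7! = 5040, and 5040/e ≈ 1854.11, so !7 = 1854.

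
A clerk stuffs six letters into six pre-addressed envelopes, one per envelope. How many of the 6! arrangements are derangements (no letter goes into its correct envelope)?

265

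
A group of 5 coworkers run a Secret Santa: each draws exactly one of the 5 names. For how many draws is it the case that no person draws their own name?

44

The number of derangements of 5 is !5 = Σ_{k=0}^{5} (-1)^k·5!/k!
= 5! - 5!/1! + 5!/2! - 5!/3! + 5!/4! - 5!/5!
= 120 - 120 + 60 - 20 + 5 - 1
= 44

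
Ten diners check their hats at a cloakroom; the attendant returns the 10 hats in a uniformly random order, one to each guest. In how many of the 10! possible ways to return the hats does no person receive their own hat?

1334961

!10 = 10! · Σ_{k=0}^{10} (-1)^k/k!
= 10! - 10!/1! + 10!/2! - 10!/3! + 10!/4! - 10!/5! + 10!/6! - 10!/7! + 10!/8! - 10!/9! + 10!/10!
= 3628800 - 3628800 + 1814400 - 604800 + 151200 - 30240 + 5040 - 720 + 90 - 10 + 1
= 1334961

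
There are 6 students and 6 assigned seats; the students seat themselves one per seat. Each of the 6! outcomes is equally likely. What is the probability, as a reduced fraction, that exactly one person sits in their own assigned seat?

Favorable outcomes: C(6,1)·!5 = 6·44 = 264.
Total outcomes: 6! = 720.
Probability = 264/720 = 11/30.

11/30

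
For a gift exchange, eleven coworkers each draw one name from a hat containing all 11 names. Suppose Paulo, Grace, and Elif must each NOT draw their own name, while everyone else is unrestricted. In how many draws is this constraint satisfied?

30078720

Let A_j be the event that the j-th constrained one is fixed. By inclusion-exclusion over the 3 events:
Σ_{j=0}^{3} (-1)^j C(3,j)(11-j)!
= C(3,0)·11! - C(3,1)·10! + C(3,2)·9! - C(3,3)·8!
= 39916800 - 10886400 + 1088640 - 40320
= 30078720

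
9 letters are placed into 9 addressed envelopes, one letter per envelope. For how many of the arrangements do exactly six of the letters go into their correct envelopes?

Choose which 6 of the 9 are fixed: C(9,6) = 84.
The remaining 3 must be deranged: !3 = 2.
Total: 84 × 2 = 168.

168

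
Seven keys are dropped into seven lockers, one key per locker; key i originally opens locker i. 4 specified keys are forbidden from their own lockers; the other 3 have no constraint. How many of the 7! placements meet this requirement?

2790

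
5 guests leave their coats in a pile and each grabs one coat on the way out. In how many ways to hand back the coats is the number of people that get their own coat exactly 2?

Pick the 2 fixed positions: C(5,2) = 10 ways.
The other 3 form a derangement: !3 = 2.
Total: 10 × 2 = 20.

20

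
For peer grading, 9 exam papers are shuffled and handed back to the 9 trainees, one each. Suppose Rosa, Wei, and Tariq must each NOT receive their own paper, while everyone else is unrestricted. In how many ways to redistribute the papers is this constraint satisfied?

256320

Let A_j be the event that the j-th constrained one is fixed. By inclusion-exclusion over the 3 events:
Σ_{j=0}^{3} (-1)^j C(3,j)(9-j)!
= C(3,0)·9! - C(3,1)·8! + C(3,2)·7! - C(3,3)·6!
= 362880 - 120960 + 15120 - 720
= 256320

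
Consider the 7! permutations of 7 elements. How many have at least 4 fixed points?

Sum C(7,i)·!(7-i) for i = 4..7:
  i=4: C(7,4)·!3 = 35·2 = 70
  i=5: C(7,5)·!2 = 21·1 = 21
  i=6: C(7,6)·!1 = 7·0 = 0
  i=7: C(7,7)·!0 = 1·1 = 1
Total = 92.

92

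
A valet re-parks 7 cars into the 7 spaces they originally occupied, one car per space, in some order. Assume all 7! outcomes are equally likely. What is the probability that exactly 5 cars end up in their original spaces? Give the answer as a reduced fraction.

Favorable outcomes: C(7,5)·!2 = 21·1 = 21.
Total outcomes: 7! = 5040.
Probability = 21/5040 = 1/240.

1/240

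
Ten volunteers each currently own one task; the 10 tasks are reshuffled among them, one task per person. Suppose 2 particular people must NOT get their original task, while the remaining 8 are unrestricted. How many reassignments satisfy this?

Let A_j be the event that the j-th constrained one is fixed. By inclusion-exclusion over the 2 events:
Σ_{j=0}^{2} (-1)^j C(2,j)(10-j)!
= C(2,0)·10! - C(2,1)·9! + C(2,2)·8!
= 3628800 - 725760 + 40320
= 2943360

2943360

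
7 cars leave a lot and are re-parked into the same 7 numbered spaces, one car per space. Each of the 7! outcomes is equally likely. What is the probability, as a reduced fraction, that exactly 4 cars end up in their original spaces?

Favorable outcomes: C(7,4)·!3 = 35·2 = 70.
Total outcomes: 7! = 5040.
Probability = 70/5040 = 1/72.

1/72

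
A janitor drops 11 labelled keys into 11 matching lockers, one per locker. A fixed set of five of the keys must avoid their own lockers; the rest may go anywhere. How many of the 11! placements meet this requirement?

25022880

Inclusion-exclusion on the 5 forbidden self-matches:
Σ_{j=0}^{5} (-1)^j C(5,j)(11-j)!
= C(5,0)·11! - C(5,1)·10! + C(5,2)·9! - C(5,3)·8! + C(5,4)·7! - C(5,5)·6!
= 39916800 - 18144000 + 3628800 - 403200 + 25200 - 720
= 25022880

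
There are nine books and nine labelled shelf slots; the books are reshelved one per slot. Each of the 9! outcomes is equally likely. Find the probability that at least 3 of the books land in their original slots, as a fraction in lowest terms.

29143/362880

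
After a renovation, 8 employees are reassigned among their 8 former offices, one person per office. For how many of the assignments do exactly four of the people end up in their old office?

630

Choose which 4 of the 8 are fixed: C(8,4) = 70.
The remaining 4 must be deranged: !4 = 9.
Total: 70 × 9 = 630.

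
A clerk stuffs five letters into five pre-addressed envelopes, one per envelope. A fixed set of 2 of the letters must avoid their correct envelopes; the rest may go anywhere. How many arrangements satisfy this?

Inclusion-exclusion on the 2 forbidden self-matches:
Σ_{j=0}^{2} (-1)^j C(2,j)(5-j)!
= C(2,0)·5! - C(2,1)·4! + C(2,2)·3!
= 120 - 48 + 6
= 78

78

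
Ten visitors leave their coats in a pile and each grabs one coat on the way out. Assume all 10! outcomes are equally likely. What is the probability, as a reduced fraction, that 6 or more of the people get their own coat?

17/28350

Favorable outcomes: Σ_{i≥6} C(10,i)·!(10-i) = 210·9 + 120·2 + 45·1 + 10·0 + 1·1 = 2176.
Total outcomes: 10! = 3628800.
Probability = 2176/3628800 = 17/28350.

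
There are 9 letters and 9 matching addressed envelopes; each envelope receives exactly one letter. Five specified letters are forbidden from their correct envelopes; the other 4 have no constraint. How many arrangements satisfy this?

205056

Inclusion-exclusion on the 5 forbidden self-matches:
Σ_{j=0}^{5} (-1)^j C(5,j)(9-j)!
= C(5,0)·9! - C(5,1)·8! + C(5,2)·7! - C(5,3)·6! + C(5,4)·5! - C(5,5)·4!
= 362880 - 201600 + 50400 - 7200 + 600 - 24
= 205056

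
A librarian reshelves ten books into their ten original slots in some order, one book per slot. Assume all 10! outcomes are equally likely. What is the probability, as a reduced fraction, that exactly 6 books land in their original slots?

Favorable outcomes: C(10,6)·!4 = 210·9 = 1890.
Total outcomes: 10! = 3628800.
Probability = 1890/3628800 = 1/1920.

1/1920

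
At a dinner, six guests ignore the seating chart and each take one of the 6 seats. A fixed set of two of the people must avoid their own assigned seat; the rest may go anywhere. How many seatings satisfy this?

504

Let A_j be the event that the j-th constrained one is fixed. By inclusion-exclusion over the 2 events:
Σ_{j=0}^{2} (-1)^j C(2,j)(6-j)!
= C(2,0)·6! - C(2,1)·5! + C(2,2)·4!
= 720 - 240 + 24
= 504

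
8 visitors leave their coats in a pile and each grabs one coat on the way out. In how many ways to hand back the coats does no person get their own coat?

14833

Use !n = n·!(n-1) + (-1)^n.
!8 = 8·1854 + 1 = 14833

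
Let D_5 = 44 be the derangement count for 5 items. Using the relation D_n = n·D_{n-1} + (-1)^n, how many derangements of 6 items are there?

D_6 = 6·44 + 1 = 265.

265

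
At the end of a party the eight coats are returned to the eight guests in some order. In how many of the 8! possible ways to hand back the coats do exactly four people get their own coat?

630

Choose which 4 of the 8 are fixed: C(8,4) = 70.
The remaining 4 must be deranged: !4 = 9.
Total: 70 × 9 = 630.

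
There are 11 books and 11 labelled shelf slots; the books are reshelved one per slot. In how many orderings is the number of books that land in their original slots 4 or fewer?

Sum C(11,i)·!(11-i) for i = 0..4:
  i=0: C(11,0)·!11 = 1·14684570 = 14684570
  i=1: C(11,1)·!10 = 11·1334961 = 14684571
  i=2: C(11,2)·!9 = 55·133496 = 7342280
  i=3: C(11,3)·!8 = 165·14833 = 2447445
  i=4: C(11,4)·!7 = 330·1854 = 611820
Total = 39770686.

39770686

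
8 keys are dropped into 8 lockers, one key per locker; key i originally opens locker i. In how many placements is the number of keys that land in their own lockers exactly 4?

Pick the 4 fixed positions: C(8,4) = 70 ways.
The other 4 form a derangement: !4 = 9.
Total: 70 × 9 = 630.

630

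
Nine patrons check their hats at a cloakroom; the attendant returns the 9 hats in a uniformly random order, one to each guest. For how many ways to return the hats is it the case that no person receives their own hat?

133496

Recurrence: !9 = 9·!8 + (-1)^9.
!9 = 9·14833 - 1 = 133496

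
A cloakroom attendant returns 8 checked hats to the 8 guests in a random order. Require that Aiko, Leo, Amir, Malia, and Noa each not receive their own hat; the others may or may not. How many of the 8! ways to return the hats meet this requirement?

Inclusion-exclusion on the 5 forbidden self-matches:
Σ_{j=0}^{5} (-1)^j C(5,j)(8-j)!
= C(5,0)·8! - C(5,1)·7! + C(5,2)·6! - C(5,3)·5! + C(5,4)·4! - C(5,5)·3!
= 40320 - 25200 + 7200 - 1200 + 120 - 6
= 21234

21234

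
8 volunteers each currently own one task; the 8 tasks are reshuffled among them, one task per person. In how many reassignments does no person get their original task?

14833

!8 is the nearest integer to 8!/e.
8! = 40320, and 40320/e ≈ 14832.90, so !8 = 14833.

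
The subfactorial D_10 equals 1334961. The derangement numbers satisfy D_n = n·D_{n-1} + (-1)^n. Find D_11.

14684570

D_11 = 11·1334961 - 1 = 14684570.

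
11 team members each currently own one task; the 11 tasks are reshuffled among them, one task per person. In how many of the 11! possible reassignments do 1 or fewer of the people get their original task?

29369141

# with exactly i fixed is C(11,i)·!(11-i); sum over i=0..1:
  i=0: C(11,0)·!11 = 1·14684570 = 14684570
  i=1: C(11,1)·!10 = 11·1334961 = 14684571
Total = 29369141.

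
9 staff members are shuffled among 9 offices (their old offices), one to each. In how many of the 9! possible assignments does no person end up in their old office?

!9 is the nearest integer to 9!/e.
9! = 362880, and 362880/e ≈ 133496.09, so !9 = 133496.

133496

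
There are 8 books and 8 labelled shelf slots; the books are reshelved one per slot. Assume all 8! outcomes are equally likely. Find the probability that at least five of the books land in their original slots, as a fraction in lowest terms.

Favorable outcomes: Σ_{i≥5} C(8,i)·!(8-i) = 56·2 + 28·1 + 8·0 + 1·1 = 141.
Total outcomes: 8! = 40320.
Probability = 141/40320 = 47/13440.

47/13440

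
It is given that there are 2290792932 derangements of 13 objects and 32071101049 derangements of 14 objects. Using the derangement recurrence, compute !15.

481066515734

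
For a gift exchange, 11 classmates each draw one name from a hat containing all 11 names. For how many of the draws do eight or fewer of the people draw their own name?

Sum C(11,i)·!(11-i) for i = 0..8:
  i=0: C(11,0)·!11 = 1·14684570 = 14684570
  i=1: C(11,1)·!10 = 11·1334961 = 14684571
  i=2: C(11,2)·!9 = 55·133496 = 7342280
  i=3: C(11,3)·!8 = 165·14833 = 2447445
  i=4: C(11,4)·!7 = 330·1854 = 611820
  i=5: C(11,5)·!6 = 462·265 = 122430
  i=6: C(11,6)·!5 = 462·44 = 20328
  i=7: C(11,7)·!4 = 330·9 = 2970
  i=8: C(11,8)·!3 = 165·2 = 330
Total = 39916744.

39916744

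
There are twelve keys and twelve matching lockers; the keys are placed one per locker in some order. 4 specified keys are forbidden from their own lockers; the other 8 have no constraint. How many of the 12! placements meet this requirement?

339696000

Inclusion-exclusion on the 4 forbidden self-matches:
Σ_{j=0}^{4} (-1)^j C(4,j)(12-j)!
= C(4,0)·12! - C(4,1)·11! + C(4,2)·10! - C(4,3)·9! + C(4,4)·8!
= 479001600 - 159667200 + 21772800 - 1451520 + 40320
= 339696000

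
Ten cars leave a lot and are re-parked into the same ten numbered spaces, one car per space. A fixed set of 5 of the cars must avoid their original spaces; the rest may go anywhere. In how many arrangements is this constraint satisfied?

2170680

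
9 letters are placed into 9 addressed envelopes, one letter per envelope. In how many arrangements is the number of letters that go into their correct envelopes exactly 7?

36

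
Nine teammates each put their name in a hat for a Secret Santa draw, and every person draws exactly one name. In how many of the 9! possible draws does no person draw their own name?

133496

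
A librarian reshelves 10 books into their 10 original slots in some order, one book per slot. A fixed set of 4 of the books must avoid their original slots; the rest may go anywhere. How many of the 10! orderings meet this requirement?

2399760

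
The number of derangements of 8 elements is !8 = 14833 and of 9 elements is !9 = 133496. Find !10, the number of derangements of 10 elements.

1334961

!10 = (10-1)·(!9 + !8) = 9·(133496 + 14833) = 9·148329 = 1334961.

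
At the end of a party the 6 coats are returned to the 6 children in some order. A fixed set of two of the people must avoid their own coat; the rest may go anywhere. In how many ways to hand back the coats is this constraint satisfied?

504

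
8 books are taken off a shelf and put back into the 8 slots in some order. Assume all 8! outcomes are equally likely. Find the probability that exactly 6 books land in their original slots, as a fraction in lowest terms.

Favorable outcomes: C(8,6)·!2 = 28·1 = 28.
Total outcomes: 8! = 40320.
Probability = 28/40320 = 1/1440.

1/1440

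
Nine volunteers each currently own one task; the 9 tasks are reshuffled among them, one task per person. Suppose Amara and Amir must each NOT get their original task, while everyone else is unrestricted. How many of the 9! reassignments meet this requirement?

Inclusion-exclusion on the 2 forbidden self-matches:
Σ_{j=0}^{2} (-1)^j C(2,j)(9-j)!
= C(2,0)·9! - C(2,1)·8! + C(2,2)·7!
= 362880 - 80640 + 5040
= 287280

287280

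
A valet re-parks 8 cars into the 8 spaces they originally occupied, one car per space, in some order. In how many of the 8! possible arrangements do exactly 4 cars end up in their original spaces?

630

Choose which 4 of the 8 are fixed: C(8,4) = 70.
The remaining 4 must be deranged: !4 = 9.
Total: 70 × 9 = 630.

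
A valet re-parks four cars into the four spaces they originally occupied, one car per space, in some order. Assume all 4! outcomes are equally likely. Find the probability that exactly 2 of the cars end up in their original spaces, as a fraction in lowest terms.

1/4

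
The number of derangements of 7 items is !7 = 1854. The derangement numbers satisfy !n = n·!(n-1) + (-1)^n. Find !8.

14833

!8 = 8·1854 + 1 = 14833.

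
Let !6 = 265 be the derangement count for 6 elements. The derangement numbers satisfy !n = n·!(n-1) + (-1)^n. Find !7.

1854

!7 = 7·265 - 1 = 1854.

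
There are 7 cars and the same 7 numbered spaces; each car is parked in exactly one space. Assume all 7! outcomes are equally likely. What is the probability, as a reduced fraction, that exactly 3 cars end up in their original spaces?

Favorable outcomes: C(7,3)·!4 = 35·9 = 315.
Total outcomes: 7! = 5040.
Probability = 315/5040 = 1/16.

1/16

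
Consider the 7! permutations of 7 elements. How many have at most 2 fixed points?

4633

Sum C(7,i)·!(7-i) for i = 0..2:
  i=0: C(7,0)·!7 = 1·1854 = 1854
  i=1: C(7,1)·!6 = 7·265 = 1855
  i=2: C(7,2)·!5 = 21·44 = 924
Total = 4633.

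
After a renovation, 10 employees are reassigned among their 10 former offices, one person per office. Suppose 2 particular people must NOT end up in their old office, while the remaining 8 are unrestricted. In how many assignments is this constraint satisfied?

2943360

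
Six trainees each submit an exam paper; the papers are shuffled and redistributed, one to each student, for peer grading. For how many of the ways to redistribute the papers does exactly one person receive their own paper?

Pick the single fixed position: C(6,1) = 6 ways.
The remaining 5 must be deranged: !5 = 44.
Total: 6 × 44 = 264.

264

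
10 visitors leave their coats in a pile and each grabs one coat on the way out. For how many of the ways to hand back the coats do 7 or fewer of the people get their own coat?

3628754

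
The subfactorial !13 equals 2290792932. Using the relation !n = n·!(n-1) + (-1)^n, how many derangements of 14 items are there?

32071101049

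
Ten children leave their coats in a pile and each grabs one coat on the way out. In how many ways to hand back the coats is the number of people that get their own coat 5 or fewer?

3626624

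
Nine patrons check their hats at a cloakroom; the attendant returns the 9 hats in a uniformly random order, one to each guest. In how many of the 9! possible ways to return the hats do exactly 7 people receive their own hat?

36

Choose which 7 of the 9 are fixed: C(9,7) = 36.
The other 2 form a derangement: !2 = 1.
Total: 36 × 1 = 36.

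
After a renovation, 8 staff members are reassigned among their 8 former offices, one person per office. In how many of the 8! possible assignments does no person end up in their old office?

The subfactorial !8 = [8!/e] (nearest integer).
8! = 40320, and 40320/e ≈ 14832.90, so !8 = 14833.

14833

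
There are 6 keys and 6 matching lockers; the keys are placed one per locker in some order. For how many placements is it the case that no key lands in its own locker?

!6 is the nearest integer to 6!/e.
6! = 720, and 720/e ≈ 264.87, so !6 = 265.

265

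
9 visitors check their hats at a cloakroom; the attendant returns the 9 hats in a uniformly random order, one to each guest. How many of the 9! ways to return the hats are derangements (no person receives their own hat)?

133496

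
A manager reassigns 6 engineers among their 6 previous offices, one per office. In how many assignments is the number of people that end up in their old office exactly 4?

Choose which 4 of the 6 are fixed: C(6,4) = 15.
The remaining 2 must be deranged: !2 = 1.
Total: 15 × 1 = 15.

15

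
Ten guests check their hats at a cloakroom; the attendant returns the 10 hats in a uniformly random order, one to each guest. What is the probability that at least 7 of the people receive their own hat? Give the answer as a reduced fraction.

Favorable outcomes: Σ_{i≥7} C(10,i)·!(10-i) = 120·2 + 45·1 + 10·0 + 1·1 = 286.
Total outcomes: 10! = 3628800.
Probability = 286/3628800 = 143/1814400.

143/1814400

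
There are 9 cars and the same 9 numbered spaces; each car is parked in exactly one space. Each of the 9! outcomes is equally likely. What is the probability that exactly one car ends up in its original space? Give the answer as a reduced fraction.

Favorable outcomes: C(9,1)·!8 = 9·14833 = 133497.
Total outcomes: 9! = 362880.
Probability = 133497/362880 = 2119/5760.

2119/5760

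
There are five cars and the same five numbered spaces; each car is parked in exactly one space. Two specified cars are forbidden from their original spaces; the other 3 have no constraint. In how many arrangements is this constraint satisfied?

78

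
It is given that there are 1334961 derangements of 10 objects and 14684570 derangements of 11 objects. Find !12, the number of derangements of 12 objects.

176214841

!12 = (12-1)·(!11 + !10) = 11·(14684570 + 1334961) = 11·16019531 = 176214841.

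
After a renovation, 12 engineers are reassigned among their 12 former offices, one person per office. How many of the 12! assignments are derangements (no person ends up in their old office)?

176214841

Use !n = n·!(n-1) + (-1)^n.
!12 = 12·14684570 + 1 = 176214841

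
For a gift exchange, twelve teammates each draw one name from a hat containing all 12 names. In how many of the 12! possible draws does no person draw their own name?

176214841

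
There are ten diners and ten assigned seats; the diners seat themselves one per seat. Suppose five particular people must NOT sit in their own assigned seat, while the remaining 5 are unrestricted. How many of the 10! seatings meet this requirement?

2170680

Inclusion-exclusion on the 5 forbidden self-matches:
Σ_{j=0}^{5} (-1)^j C(5,j)(10-j)!
= C(5,0)·10! - C(5,1)·9! + C(5,2)·8! - C(5,3)·7! + C(5,4)·6! - C(5,5)·5!
= 3628800 - 1814400 + 403200 - 50400 + 3600 - 120
= 2170680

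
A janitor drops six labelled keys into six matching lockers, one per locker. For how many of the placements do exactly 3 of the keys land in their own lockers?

Choose which 3 of the 6 are fixed: C(6,3) = 20.
The remaining 3 must be deranged: !3 = 2.
Total: 20 × 2 = 40.

40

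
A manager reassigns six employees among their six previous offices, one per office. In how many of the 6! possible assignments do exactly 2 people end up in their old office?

Pick the 2 fixed positions: C(6,2) = 15 ways.
The remaining 4 must be deranged: !4 = 9.
Total: 15 × 9 = 135.

135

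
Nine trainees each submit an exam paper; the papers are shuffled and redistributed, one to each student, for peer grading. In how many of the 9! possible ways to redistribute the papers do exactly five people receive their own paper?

1134

Choose which 5 of the 9 are fixed: C(9,5) = 126.
The remaining 4 must be deranged: !4 = 9.
Total: 126 × 9 = 1134.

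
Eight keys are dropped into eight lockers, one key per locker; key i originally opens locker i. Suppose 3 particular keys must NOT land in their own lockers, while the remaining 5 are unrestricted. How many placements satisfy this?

27240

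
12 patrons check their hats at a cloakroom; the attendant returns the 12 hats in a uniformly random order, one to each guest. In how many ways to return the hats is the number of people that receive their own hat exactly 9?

440

Choose which 9 of the 12 are fixed: C(12,9) = 220.
The remaining 3 must be deranged: !3 = 2.
Total: 220 × 2 = 440.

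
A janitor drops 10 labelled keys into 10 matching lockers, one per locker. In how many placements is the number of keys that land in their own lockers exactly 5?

Pick the 5 fixed positions: C(10,5) = 252 ways.
The other 5 form a derangement: !5 = 44.
Total: 252 × 44 = 11088.

11088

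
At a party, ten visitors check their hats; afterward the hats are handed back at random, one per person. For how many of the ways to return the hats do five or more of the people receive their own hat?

13264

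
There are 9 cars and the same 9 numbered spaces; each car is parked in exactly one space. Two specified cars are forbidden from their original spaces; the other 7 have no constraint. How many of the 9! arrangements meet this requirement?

287280

Let A_j be the event that the j-th constrained one is fixed. By inclusion-exclusion over the 2 events:
Σ_{j=0}^{2} (-1)^j C(2,j)(9-j)!
= C(2,0)·9! - C(2,1)·8! + C(2,2)·7!
= 362880 - 80640 + 5040
= 287280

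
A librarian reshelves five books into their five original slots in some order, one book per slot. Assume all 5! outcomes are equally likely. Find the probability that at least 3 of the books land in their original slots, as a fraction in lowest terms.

11/120

Favorable outcomes: Σ_{i≥3} C(5,i)·!(5-i) = 10·1 + 5·0 + 1·1 = 11.
Total outcomes: 5! = 120.
Probability = 11/120 = 11/120.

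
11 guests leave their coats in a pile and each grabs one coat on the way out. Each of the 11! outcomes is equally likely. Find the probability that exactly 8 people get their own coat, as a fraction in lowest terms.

1/120960

Favorable outcomes: C(11,8)·!3 = 165·2 = 330.
Total outcomes: 11! = 39916800.
Probability = 330/39916800 = 1/120960.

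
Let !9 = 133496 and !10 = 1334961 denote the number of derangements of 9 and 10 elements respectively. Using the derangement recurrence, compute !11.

14684570

!11 = (11-1)·(!10 + !9) = 10·(1334961 + 133496) = 10·1468457 = 14684570.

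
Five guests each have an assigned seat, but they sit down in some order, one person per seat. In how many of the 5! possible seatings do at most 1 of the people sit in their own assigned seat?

# with exactly i fixed is C(5,i)·!(5-i); sum over i=0..1:
  i=0: C(5,0)·!5 = 1·44 = 44
  i=1: C(5,1)·!4 = 5·9 = 45
Total = 89.

89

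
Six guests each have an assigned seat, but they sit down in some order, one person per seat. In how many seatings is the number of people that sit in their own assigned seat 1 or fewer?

529

# with exactly i fixed is C(6,i)·!(6-i); sum over i=0..1:
  i=0: C(6,0)·!6 = 1·265 = 265
  i=1: C(6,1)·!5 = 6·44 = 264
Total = 529.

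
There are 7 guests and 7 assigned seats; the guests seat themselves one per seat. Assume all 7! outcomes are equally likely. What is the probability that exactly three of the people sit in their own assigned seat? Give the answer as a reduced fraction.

1/16

Favorable outcomes: C(7,3)·!4 = 35·9 = 315.
Total outcomes: 7! = 5040.
Probability = 315/5040 = 1/16.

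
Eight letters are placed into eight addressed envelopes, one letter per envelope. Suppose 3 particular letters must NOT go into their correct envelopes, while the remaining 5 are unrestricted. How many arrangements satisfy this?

27240

Let A_j be the event that the j-th constrained one is fixed. By inclusion-exclusion over the 3 events:
Σ_{j=0}^{3} (-1)^j C(3,j)(8-j)!
= C(3,0)·8! - C(3,1)·7! + C(3,2)·6! - C(3,3)·5!
= 40320 - 15120 + 2160 - 120
= 27240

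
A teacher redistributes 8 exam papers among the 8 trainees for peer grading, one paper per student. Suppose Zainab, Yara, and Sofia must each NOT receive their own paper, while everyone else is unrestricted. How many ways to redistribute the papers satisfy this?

Let A_j be the event that the j-th constrained one is fixed. By inclusion-exclusion over the 3 events:
Σ_{j=0}^{3} (-1)^j C(3,j)(8-j)!
= C(3,0)·8! - C(3,1)·7! + C(3,2)·6! - C(3,3)·5!
= 40320 - 15120 + 2160 - 120
= 27240

27240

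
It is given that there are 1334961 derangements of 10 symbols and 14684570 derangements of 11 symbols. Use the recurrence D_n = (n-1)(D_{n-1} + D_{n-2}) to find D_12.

176214841

D_12 = (12-1)·(D_11 + D_10) = 11·(14684570 + 1334961) = 11·16019531 = 176214841.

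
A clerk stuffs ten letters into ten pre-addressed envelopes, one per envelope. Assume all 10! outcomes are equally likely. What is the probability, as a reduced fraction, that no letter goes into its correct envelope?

16481/44800

Favorable outcomes: !10 = 1334961.
Total outcomes: 10! = 3628800.
Probability = 1334961/3628800 = 16481/44800.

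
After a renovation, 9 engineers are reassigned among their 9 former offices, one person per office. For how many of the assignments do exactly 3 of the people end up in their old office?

22260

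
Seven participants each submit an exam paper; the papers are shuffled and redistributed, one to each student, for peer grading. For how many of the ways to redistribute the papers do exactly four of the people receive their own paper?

Pick the 4 fixed positions: C(7,4) = 35 ways.
The other 3 form a derangement: !3 = 2.
Total: 35 × 2 = 70.

70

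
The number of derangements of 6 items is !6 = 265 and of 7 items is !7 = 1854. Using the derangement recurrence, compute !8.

14833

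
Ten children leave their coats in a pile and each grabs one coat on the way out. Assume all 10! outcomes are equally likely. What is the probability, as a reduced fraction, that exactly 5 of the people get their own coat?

11/3600

Favorable outcomes: C(10,5)·!5 = 252·44 = 11088.
Total outcomes: 10! = 3628800.
Probability = 11088/3628800 = 11/3600.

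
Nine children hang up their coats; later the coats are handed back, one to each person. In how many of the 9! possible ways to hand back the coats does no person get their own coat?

133496

The number of derangements of 9 is !9 = Σ_{k=0}^{9} (-1)^k·9!/k!
= 9! - 9!/1! + 9!/2! - 9!/3! + 9!/4! - 9!/5! + 9!/6! - 9!/7! + 9!/8! - 9!/9!
= 362880 - 362880 + 181440 - 60480 + 15120 - 3024 + 504 - 72 + 9 - 1
= 133496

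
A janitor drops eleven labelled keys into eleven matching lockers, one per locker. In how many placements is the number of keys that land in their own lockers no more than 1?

29369141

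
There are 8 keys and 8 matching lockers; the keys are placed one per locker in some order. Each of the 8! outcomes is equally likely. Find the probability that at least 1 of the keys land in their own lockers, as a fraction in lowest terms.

3641/5760

Favorable outcomes: Σ_{i≥1} C(8,i)·!(8-i) = 8·1854 + 28·265 + 56·44 + 70·9 + 56·2 + 28·1 + 8·0 + 1·1 = 25487.
Total outcomes: 8! = 40320.
Probability = 25487/40320 = 3641/5760.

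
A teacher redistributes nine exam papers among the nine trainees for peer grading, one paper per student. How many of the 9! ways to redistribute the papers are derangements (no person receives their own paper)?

133496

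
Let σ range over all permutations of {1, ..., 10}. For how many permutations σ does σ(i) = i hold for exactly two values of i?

667485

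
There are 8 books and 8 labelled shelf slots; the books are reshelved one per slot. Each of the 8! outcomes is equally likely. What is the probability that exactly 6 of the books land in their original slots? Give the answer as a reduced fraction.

1/1440

Favorable outcomes: C(8,6)·!2 = 28·1 = 28.
Total outcomes: 8! = 40320.
Probability = 28/40320 = 1/1440.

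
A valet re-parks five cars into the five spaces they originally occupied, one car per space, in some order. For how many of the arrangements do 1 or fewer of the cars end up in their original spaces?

89

# with exactly i fixed is C(5,i)·!(5-i); sum over i=0..1:
  i=0: C(5,0)·!5 = 1·44 = 44
  i=1: C(5,1)·!4 = 5·9 = 45
Total = 89.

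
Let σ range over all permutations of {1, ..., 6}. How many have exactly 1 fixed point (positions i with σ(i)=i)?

Choose which one of the 6 is fixed: C(6,1) = 6.
The other 5 form a derangement: !5 = 44.
Total: 6 × 44 = 264.

264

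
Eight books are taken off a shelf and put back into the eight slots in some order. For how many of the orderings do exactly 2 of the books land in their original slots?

7420

Choose which 2 of the 8 are fixed: C(8,2) = 28.
The remaining 6 must be deranged: !6 = 265.
Total: 28 × 265 = 7420.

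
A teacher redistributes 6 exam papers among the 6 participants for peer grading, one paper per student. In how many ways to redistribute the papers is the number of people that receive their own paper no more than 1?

529

# with exactly i fixed is C(6,i)·!(6-i); sum over i=0..1:
  i=0: C(6,0)·!6 = 1·265 = 265
  i=1: C(6,1)·!5 = 6·44 = 264
Total = 529.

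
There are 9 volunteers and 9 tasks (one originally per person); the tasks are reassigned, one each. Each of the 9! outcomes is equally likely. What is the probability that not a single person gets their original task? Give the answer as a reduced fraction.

Favorable outcomes: !9 = 133496.
Total outcomes: 9! = 362880.
Probability = 133496/362880 = 16687/45360.

16687/45360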